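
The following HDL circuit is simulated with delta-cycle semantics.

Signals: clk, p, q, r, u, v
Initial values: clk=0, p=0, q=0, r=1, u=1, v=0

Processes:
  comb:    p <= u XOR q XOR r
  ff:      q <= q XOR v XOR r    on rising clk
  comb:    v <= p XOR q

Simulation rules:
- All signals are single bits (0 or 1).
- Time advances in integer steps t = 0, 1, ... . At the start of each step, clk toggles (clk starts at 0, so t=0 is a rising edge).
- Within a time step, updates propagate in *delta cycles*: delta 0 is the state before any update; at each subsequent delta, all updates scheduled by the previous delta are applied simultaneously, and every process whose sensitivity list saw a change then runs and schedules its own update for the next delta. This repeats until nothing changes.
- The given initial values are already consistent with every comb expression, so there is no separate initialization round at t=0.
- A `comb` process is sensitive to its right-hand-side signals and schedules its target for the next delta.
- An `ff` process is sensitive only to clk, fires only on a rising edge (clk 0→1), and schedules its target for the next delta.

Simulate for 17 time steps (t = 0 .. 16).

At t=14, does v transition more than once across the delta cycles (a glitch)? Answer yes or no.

yes

t=0 Δ0: q=0 u=1 v=0 clk=0 p=0 r=1
  Δ1: clk:0→1
  Δ2: q:0→1
  Δ3: v:0→1, p:0→1
  Δ4: v:1→0
  (4Δ to stable)
t=1 Δ0: q=1 u=1 v=0 clk=1 p=1 r=1
  Δ1: clk:1→0
  (1Δ to stable)
t=2 Δ0: q=1 u=1 v=0 clk=0 p=1 r=1
  Δ1: clk:0→1
  Δ2: q:1→0
  Δ3: v:0→1, p:1→0
  Δ4: v:1→0
  (4Δ to stable)
t=3 Δ0: q=0 u=1 v=0 clk=1 p=0 r=1
  Δ1: clk:1→0
  (1Δ to stable)
t=4 Δ0: q=0 u=1 v=0 clk=0 p=0 r=1
  Δ1: clk:0→1
  Δ2: q:0→1
  Δ3: v:0→1, p:0→1
  Δ4: v:1→0
  (4Δ to stable)
t=5 Δ0: q=1 u=1 v=0 clk=1 p=1 r=1
  Δ1: clk:1→0
  (1Δ to stable)
t=6 Δ0: q=1 u=1 v=0 clk=0 p=1 r=1
  Δ1: clk:0→1
  Δ2: q:1→0
  Δ3: v:0→1, p:1→0
  Δ4: v:1→0
  (4Δ to stable)
t=7 Δ0: q=0 u=1 v=0 clk=1 p=0 r=1
  Δ1: clk:1→0
  (1Δ to stable)
t=8 Δ0: q=0 u=1 v=0 clk=0 p=0 r=1
  Δ1: clk:0→1
  Δ2: q:0→1
  Δ3: v:0→1, p:0→1
  Δ4: v:1→0
  (4Δ to stable)
t=9 Δ0: q=1 u=1 v=0 clk=1 p=1 r=1
  Δ1: clk:1→0
  (1Δ to stable)
t=10 Δ0: q=1 u=1 v=0 clk=0 p=1 r=1
  Δ1: clk:0→1
  Δ2: q:1→0
  Δ3: v:0→1, p:1→0
  Δ4: v:1→0
  (4Δ to stable)
t=11 Δ0: q=0 u=1 v=0 clk=1 p=0 r=1
  Δ1: clk:1→0
  (1Δ to stable)
t=12 Δ0: q=0 u=1 v=0 clk=0 p=0 r=1
  Δ1: clk:0→1
  Δ2: q:0→1
  Δ3: v:0→1, p:0→1
  Δ4: v:1→0
  (4Δ to stable)
t=13 Δ0: q=1 u=1 v=0 clk=1 p=1 r=1
  Δ1: clk:1→0
  (1Δ to stable)
t=14 Δ0: q=1 u=1 v=0 clk=0 p=1 r=1
  Δ1: clk:0→1
  Δ2: q:1→0
  Δ3: v:0→1, p:1→0
  Δ4: v:1→0
  (4Δ to stable)
t=15 Δ0: q=0 u=1 v=0 clk=1 p=0 r=1
  Δ1: clk:1→0
  (1Δ to stable)
t=16 Δ0: q=0 u=1 v=0 clk=0 p=0 r=1
  Δ1: clk:0→1
  Δ2: q:0→1
  Δ3: v:0→1, p:0→1
  Δ4: v:1→0
  (4Δ to stable)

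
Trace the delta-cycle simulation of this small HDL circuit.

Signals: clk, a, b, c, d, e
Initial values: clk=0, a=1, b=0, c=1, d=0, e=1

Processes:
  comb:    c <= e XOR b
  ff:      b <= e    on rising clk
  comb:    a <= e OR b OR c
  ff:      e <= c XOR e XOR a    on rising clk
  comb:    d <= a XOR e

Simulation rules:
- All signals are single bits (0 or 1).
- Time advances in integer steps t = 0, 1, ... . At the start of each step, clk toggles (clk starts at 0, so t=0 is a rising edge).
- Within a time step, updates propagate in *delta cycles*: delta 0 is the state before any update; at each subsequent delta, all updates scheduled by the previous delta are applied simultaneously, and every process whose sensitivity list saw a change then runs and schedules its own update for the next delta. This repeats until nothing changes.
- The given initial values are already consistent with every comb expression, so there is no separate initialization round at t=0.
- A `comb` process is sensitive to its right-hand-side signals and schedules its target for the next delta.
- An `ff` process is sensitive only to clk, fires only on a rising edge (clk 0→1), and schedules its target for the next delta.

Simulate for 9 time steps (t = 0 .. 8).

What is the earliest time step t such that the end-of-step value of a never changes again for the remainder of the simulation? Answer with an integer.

t=0 Δ0: e=1 c=1 d=0 b=0 a=1 clk=0
  Δ1: clk:0→1
  Δ2: b:0→1
  Δ3: c:1→0
  (3Δ to stable)
t=1 Δ0: e=1 c=0 d=0 b=1 a=1 clk=1
  Δ1: clk:1→0
  (1Δ to stable)
t=2 Δ0: e=1 c=0 d=0 b=1 a=1 clk=0
  Δ1: clk:0→1
  Δ2: e:1→0
  Δ3: c:0→1, d:0→1
  (3Δ to stable)
t=3 Δ0: e=0 c=1 d=1 b=1 a=1 clk=1
  Δ1: clk:1→0
  (1Δ to stable)
t=4 Δ0: e=0 c=1 d=1 b=1 a=1 clk=0
  Δ1: clk:0→1
  Δ2: b:1→0
  Δ3: c:1→0
  Δ4: a:1→0
  Δ5: d:1→0
  (5Δ to stable)
t=5 Δ0: e=0 c=0 d=0 b=0 a=0 clk=1
  Δ1: clk:1→0
  (1Δ to stable)
t=6 Δ0: e=0 c=0 d=0 b=0 a=0 clk=0
  Δ1: clk:0→1
  (1Δ to stable)
t=7 Δ0: e=0 c=0 d=0 b=0 a=0 clk=1
  Δ1: clk:1→0
  (1Δ to stable)
t=8 Δ0: e=0 c=0 d=0 b=0 a=0 clk=0
  Δ1: clk:0→1
  (1Δ to stable)

4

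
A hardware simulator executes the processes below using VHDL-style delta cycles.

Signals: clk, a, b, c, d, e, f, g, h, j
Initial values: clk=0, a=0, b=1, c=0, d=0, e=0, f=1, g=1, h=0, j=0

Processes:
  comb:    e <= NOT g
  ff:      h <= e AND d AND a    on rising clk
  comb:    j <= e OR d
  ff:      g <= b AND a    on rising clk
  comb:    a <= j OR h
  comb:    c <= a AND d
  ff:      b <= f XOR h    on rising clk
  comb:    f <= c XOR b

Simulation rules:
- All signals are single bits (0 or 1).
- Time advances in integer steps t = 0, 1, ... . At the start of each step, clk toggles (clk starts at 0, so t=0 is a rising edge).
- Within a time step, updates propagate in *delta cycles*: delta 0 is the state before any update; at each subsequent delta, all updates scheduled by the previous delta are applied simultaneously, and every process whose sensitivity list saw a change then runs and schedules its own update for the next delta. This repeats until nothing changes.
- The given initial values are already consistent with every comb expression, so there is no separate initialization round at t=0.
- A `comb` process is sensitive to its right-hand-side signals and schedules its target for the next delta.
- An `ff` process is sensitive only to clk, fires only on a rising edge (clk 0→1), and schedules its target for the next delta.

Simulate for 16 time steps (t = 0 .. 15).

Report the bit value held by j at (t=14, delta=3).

1

[bits: j,clk,d,f,b,e,c,h,g,a]
t=0: Δ0=0001100010 Δ1=0101100010 Δ2=0101100000 Δ3=0101110000 Δ4=1101110000 Δ5=1101110001 | 5Δ
t=1: Δ0=1101110001 Δ1=1001110001 | 1Δ
t=2: Δ0=1001110001 Δ1=1101110001 Δ2=1101110011 Δ3=1101100011 Δ4=0101100011 Δ5=0101100010 | 5Δ
t=3: Δ0=0101100010 Δ1=0001100010 | 1Δ
t=4: Δ0=0001100010 Δ1=0101100010 Δ2=0101100000 Δ3=0101110000 Δ4=1101110000 Δ5=1101110001 | 5Δ
t=5: Δ0=1101110001 Δ1=1001110001 | 1Δ
t=6: Δ0=1001110001 Δ1=1101110001 Δ2=1101110011 Δ3=1101100011 Δ4=0101100011 Δ5=0101100010 | 5Δ
t=7: Δ0=0101100010 Δ1=0001100010 | 1Δ
t=8: Δ0=0001100010 Δ1=0101100010 Δ2=0101100000 Δ3=0101110000 Δ4=1101110000 Δ5=1101110001 | 5Δ
t=9: Δ0=1101110001 Δ1=1001110001 | 1Δ
t=10: Δ0=1001110001 Δ1=1101110001 Δ2=1101110011 Δ3=1101100011 Δ4=0101100011 Δ5=0101100010 | 5Δ
t=11: Δ0=0101100010 Δ1=0001100010 | 1Δ
t=12: Δ0=0001100010 Δ1=0101100010 Δ2=0101100000 Δ3=0101110000 Δ4=1101110000 Δ5=1101110001 | 5Δ
t=13: Δ0=1101110001 Δ1=1001110001 | 1Δ
t=14: Δ0=1001110001 Δ1=1101110001 Δ2=1101110011 Δ3=1101100011 Δ4=0101100011 Δ5=0101100010 | 5Δ
t=15: Δ0=0101100010 Δ1=0001100010 | 1Δ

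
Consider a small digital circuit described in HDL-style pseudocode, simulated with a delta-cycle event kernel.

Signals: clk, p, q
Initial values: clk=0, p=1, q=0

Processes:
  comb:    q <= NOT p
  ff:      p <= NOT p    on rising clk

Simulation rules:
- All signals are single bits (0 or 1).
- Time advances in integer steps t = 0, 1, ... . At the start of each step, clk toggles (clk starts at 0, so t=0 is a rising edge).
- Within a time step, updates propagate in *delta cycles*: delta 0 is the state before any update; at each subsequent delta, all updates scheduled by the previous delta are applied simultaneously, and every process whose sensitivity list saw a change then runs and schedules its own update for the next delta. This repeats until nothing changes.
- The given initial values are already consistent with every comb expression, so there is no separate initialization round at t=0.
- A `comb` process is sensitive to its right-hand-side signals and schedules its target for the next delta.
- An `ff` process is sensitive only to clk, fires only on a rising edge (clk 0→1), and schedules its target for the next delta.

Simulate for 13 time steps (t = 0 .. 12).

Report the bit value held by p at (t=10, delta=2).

t=0 Δ0: p=1 q=0 clk=0
  Δ1: clk:0→1
  Δ2: p:1→0
  Δ3: q:0→1
  (3Δ to stable)
t=1 Δ0: p=0 q=1 clk=1
  Δ1: clk:1→0
  (1Δ to stable)
t=2 Δ0: p=0 q=1 clk=0
  Δ1: clk:0→1
  Δ2: p:0→1
  Δ3: q:1→0
  (3Δ to stable)
t=3 Δ0: p=1 q=0 clk=1
  Δ1: clk:1→0
  (1Δ to stable)
t=4 Δ0: p=1 q=0 clk=0
  Δ1: clk:0→1
  Δ2: p:1→0
  Δ3: q:0→1
  (3Δ to stable)
t=5 Δ0: p=0 q=1 clk=1
  Δ1: clk:1→0
  (1Δ to stable)
t=6 Δ0: p=0 q=1 clk=0
  Δ1: clk:0→1
  Δ2: p:0→1
  Δ3: q:1→0
  (3Δ to stable)
t=7 Δ0: p=1 q=0 clk=1
  Δ1: clk:1→0
  (1Δ to stable)
t=8 Δ0: p=1 q=0 clk=0
  Δ1: clk:0→1
  Δ2: p:1→0
  Δ3: q:0→1
  (3Δ to stable)
t=9 Δ0: p=0 q=1 clk=1
  Δ1: clk:1→0
  (1Δ to stable)
t=10 Δ0: p=0 q=1 clk=0
  Δ1: clk:0→1
  Δ2: p:0→1
  Δ3: q:1→0
  (3Δ to stable)
t=11 Δ0: p=1 q=0 clk=1
  Δ1: clk:1→0
  (1Δ to stable)
t=12 Δ0: p=1 q=0 clk=0
  Δ1: clk:0→1
  Δ2: p:1→0
  Δ3: q:0→1
  (3Δ to stable)

1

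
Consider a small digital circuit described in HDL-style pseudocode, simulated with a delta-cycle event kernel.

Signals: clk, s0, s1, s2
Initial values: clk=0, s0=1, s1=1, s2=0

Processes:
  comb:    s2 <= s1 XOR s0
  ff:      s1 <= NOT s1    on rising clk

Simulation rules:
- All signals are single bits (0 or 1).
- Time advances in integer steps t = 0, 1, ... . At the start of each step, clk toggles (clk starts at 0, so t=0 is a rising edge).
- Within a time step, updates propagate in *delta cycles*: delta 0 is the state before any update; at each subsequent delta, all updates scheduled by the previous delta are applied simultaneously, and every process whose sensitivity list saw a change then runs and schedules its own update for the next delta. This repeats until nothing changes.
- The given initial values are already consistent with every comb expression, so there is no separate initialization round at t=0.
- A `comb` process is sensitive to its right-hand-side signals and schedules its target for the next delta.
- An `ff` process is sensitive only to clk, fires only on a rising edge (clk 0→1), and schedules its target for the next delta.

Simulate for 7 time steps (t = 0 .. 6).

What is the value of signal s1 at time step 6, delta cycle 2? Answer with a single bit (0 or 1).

[bits: clk,s1,s2,s0]
t=0: Δ0=0101 Δ1=1101 Δ2=1001 Δ3=1011 | 3Δ
t=1: Δ0=1011 Δ1=0011 | 1Δ
t=2: Δ0=0011 Δ1=1011 Δ2=1111 Δ3=1101 | 3Δ
t=3: Δ0=1101 Δ1=0101 | 1Δ
t=4: Δ0=0101 Δ1=1101 Δ2=1001 Δ3=1011 | 3Δ
t=5: Δ0=1011 Δ1=0011 | 1Δ
t=6: Δ0=0011 Δ1=1011 Δ2=1111 Δ3=1101 | 3Δ

1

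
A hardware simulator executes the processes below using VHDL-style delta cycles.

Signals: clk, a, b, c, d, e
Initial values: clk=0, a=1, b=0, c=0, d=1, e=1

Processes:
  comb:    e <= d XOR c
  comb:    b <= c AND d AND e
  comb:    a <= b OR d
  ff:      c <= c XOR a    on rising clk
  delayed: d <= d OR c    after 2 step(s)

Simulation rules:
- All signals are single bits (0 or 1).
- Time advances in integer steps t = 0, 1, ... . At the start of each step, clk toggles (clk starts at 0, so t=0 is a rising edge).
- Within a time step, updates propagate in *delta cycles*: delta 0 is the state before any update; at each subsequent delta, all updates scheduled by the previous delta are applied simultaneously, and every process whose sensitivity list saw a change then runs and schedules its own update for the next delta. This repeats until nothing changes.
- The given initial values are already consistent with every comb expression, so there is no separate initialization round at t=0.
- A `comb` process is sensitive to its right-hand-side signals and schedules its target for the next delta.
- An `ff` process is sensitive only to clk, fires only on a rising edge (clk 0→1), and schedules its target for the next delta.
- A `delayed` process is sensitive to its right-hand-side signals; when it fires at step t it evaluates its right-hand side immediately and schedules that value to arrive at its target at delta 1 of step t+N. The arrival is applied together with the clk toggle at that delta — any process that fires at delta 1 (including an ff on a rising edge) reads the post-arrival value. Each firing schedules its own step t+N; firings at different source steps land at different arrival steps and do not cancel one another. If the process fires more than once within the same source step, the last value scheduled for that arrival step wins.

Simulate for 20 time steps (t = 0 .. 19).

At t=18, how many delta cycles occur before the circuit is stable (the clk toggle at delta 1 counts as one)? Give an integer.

3

[bits: b,e,d,a,clk,c]
t=0: Δ0=011100 Δ1=011110 Δ2=011111 Δ3=101111 Δ4=001111 | 4Δ
t=1: Δ0=001111 Δ1=001101 | 1Δ
t=2: Δ0=001101 Δ1=001111 Δ2=001110 Δ3=011110 | 3Δ
t=3: Δ0=011110 Δ1=011100 | 1Δ
t=4: Δ0=011100 Δ1=011110 Δ2=011111 Δ3=101111 Δ4=001111 | 4Δ
t=5: Δ0=001111 Δ1=001101 | 1Δ
t=6: Δ0=001101 Δ1=001111 Δ2=001110 Δ3=011110 | 3Δ
t=7: Δ0=011110 Δ1=011100 | 1Δ
t=8: Δ0=011100 Δ1=011110 Δ2=011111 Δ3=101111 Δ4=001111 | 4Δ
t=9: Δ0=001111 Δ1=001101 | 1Δ
t=10: Δ0=001101 Δ1=001111 Δ2=001110 Δ3=011110 | 3Δ
t=11: Δ0=011110 Δ1=011100 | 1Δ
t=12: Δ0=011100 Δ1=011110 Δ2=011111 Δ3=101111 Δ4=001111 | 4Δ
t=13: Δ0=001111 Δ1=001101 | 1Δ
t=14: Δ0=001101 Δ1=001111 Δ2=001110 Δ3=011110 | 3Δ
t=15: Δ0=011110 Δ1=011100 | 1Δ
t=16: Δ0=011100 Δ1=011110 Δ2=011111 Δ3=101111 Δ4=001111 | 4Δ
t=17: Δ0=001111 Δ1=001101 | 1Δ
t=18: Δ0=001101 Δ1=001111 Δ2=001110 Δ3=011110 | 3Δ
t=19: Δ0=011110 Δ1=011100 | 1Δ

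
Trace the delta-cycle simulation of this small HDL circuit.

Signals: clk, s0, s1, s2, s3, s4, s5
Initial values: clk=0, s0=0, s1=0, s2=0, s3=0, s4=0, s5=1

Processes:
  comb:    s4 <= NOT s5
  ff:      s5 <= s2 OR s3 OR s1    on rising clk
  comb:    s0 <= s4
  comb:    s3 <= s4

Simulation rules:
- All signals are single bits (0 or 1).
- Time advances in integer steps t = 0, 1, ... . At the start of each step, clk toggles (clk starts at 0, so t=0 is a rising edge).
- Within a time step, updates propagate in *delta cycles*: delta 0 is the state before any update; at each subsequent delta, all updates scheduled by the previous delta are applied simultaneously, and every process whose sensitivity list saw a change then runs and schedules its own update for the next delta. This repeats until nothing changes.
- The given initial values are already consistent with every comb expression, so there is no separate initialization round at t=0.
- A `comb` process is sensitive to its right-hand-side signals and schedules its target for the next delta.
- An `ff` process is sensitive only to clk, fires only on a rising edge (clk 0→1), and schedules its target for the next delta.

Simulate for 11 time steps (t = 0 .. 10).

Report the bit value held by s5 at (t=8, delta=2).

0

t0.Δ0 s0=0 s4=0 clk=0 s1=0 s5=1 s2=0 s3=0
t0.Δ1 s0=0 s4=0 clk=1 s1=0 s5=1 s2=0 s3=0
t0.Δ2 s0=0 s4=0 clk=1 s1=0 s5=0 s2=0 s3=0
t0.Δ3 s0=0 s4=1 clk=1 s1=0 s5=0 s2=0 s3=0
t0.Δ4 s0=1 s4=1 clk=1 s1=0 s5=0 s2=0 s3=1
t1.Δ0 s0=1 s4=1 clk=1 s1=0 s5=0 s2=0 s3=1
t1.Δ1 s0=1 s4=1 clk=0 s1=0 s5=0 s2=0 s3=1
t2.Δ0 s0=1 s4=1 clk=0 s1=0 s5=0 s2=0 s3=1
t2.Δ1 s0=1 s4=1 clk=1 s1=0 s5=0 s2=0 s3=1
t2.Δ2 s0=1 s4=1 clk=1 s1=0 s5=1 s2=0 s3=1
t2.Δ3 s0=1 s4=0 clk=1 s1=0 s5=1 s2=0 s3=1
t2.Δ4 s0=0 s4=0 clk=1 s1=0 s5=1 s2=0 s3=0
t3.Δ0 s0=0 s4=0 clk=1 s1=0 s5=1 s2=0 s3=0
t3.Δ1 s0=0 s4=0 clk=0 s1=0 s5=1 s2=0 s3=0
t4.Δ0 s0=0 s4=0 clk=0 s1=0 s5=1 s2=0 s3=0
t4.Δ1 s0=0 s4=0 clk=1 s1=0 s5=1 s2=0 s3=0
t4.Δ2 s0=0 s4=0 clk=1 s1=0 s5=0 s2=0 s3=0
t4.Δ3 s0=0 s4=1 clk=1 s1=0 s5=0 s2=0 s3=0
t4.Δ4 s0=1 s4=1 clk=1 s1=0 s5=0 s2=0 s3=1
t5.Δ0 s0=1 s4=1 clk=1 s1=0 s5=0 s2=0 s3=1
t5.Δ1 s0=1 s4=1 clk=0 s1=0 s5=0 s2=0 s3=1
t6.Δ0 s0=1 s4=1 clk=0 s1=0 s5=0 s2=0 s3=1
t6.Δ1 s0=1 s4=1 clk=1 s1=0 s5=0 s2=0 s3=1
t6.Δ2 s0=1 s4=1 clk=1 s1=0 s5=1 s2=0 s3=1
t6.Δ3 s0=1 s4=0 clk=1 s1=0 s5=1 s2=0 s3=1
t6.Δ4 s0=0 s4=0 clk=1 s1=0 s5=1 s2=0 s3=0
t7.Δ0 s0=0 s4=0 clk=1 s1=0 s5=1 s2=0 s3=0
t7.Δ1 s0=0 s4=0 clk=0 s1=0 s5=1 s2=0 s3=0
t8.Δ0 s0=0 s4=0 clk=0 s1=0 s5=1 s2=0 s3=0
t8.Δ1 s0=0 s4=0 clk=1 s1=0 s5=1 s2=0 s3=0
t8.Δ2 s0=0 s4=0 clk=1 s1=0 s5=0 s2=0 s3=0
t8.Δ3 s0=0 s4=1 clk=1 s1=0 s5=0 s2=0 s3=0
t8.Δ4 s0=1 s4=1 clk=1 s1=0 s5=0 s2=0 s3=1
t9.Δ0 s0=1 s4=1 clk=1 s1=0 s5=0 s2=0 s3=1
t9.Δ1 s0=1 s4=1 clk=0 s1=0 s5=0 s2=0 s3=1
t10.Δ0 s0=1 s4=1 clk=0 s1=0 s5=0 s2=0 s3=1
t10.Δ1 s0=1 s4=1 clk=1 s1=0 s5=0 s2=0 s3=1
t10.Δ2 s0=1 s4=1 clk=1 s1=0 s5=1 s2=0 s3=1
t10.Δ3 s0=1 s4=0 clk=1 s1=0 s5=1 s2=0 s3=1
t10.Δ4 s0=0 s4=0 clk=1 s1=0 s5=1 s2=0 s3=0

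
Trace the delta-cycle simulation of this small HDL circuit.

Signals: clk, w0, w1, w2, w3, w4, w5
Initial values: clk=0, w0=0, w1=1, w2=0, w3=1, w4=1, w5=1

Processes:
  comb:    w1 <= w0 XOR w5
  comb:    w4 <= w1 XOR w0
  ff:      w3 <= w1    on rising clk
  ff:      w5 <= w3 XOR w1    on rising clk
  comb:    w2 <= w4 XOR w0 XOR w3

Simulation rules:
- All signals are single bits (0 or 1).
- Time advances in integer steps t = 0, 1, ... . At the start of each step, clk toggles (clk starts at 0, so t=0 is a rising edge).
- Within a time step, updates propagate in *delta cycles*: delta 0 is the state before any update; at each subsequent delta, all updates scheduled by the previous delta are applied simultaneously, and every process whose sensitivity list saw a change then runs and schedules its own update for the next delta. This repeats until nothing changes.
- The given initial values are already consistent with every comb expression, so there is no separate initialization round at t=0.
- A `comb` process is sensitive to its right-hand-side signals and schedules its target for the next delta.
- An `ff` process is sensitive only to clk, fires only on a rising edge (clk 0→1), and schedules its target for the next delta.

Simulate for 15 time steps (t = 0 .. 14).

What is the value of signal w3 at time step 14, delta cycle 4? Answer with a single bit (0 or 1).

t=0 Δ0: w1=1 w0=0 w2=0 w4=1 w5=1 clk=0 w3=1
  Δ1: clk:0→1
  Δ2: w5:1→0
  Δ3: w1:1→0
  Δ4: w4:1→0
  Δ5: w2:0→1
  (5Δ to stable)
t=1 Δ0: w1=0 w0=0 w2=1 w4=0 w5=0 clk=1 w3=1
  Δ1: clk:1→0
  (1Δ to stable)
t=2 Δ0: w1=0 w0=0 w2=1 w4=0 w5=0 clk=0 w3=1
  Δ1: clk:0→1
  Δ2: w5:0→1, w3:1→0
  Δ3: w1:0→1, w2:1→0
  Δ4: w4:0→1
  Δ5: w2:0→1
  (5Δ to stable)
t=3 Δ0: w1=1 w0=0 w2=1 w4=1 w5=1 clk=1 w3=0
  Δ1: clk:1→0
  (1Δ to stable)
t=4 Δ0: w1=1 w0=0 w2=1 w4=1 w5=1 clk=0 w3=0
  Δ1: clk:0→1
  Δ2: w3:0→1
  Δ3: w2:1→0
  (3Δ to stable)
t=5 Δ0: w1=1 w0=0 w2=0 w4=1 w5=1 clk=1 w3=1
  Δ1: clk:1→0
  (1Δ to stable)
t=6 Δ0: w1=1 w0=0 w2=0 w4=1 w5=1 clk=0 w3=1
  Δ1: clk:0→1
  Δ2: w5:1→0
  Δ3: w1:1→0
  Δ4: w4:1→0
  Δ5: w2:0→1
  (5Δ to stable)
t=7 Δ0: w1=0 w0=0 w2=1 w4=0 w5=0 clk=1 w3=1
  Δ1: clk:1→0
  (1Δ to stable)
t=8 Δ0: w1=0 w0=0 w2=1 w4=0 w5=0 clk=0 w3=1
  Δ1: clk:0→1
  Δ2: w5:0→1, w3:1→0
  Δ3: w1:0→1, w2:1→0
  Δ4: w4:0→1
  Δ5: w2:0→1
  (5Δ to stable)
t=9 Δ0: w1=1 w0=0 w2=1 w4=1 w5=1 clk=1 w3=0
  Δ1: clk:1→0
  (1Δ to stable)
t=10 Δ0: w1=1 w0=0 w2=1 w4=1 w5=1 clk=0 w3=0
  Δ1: clk:0→1
  Δ2: w3:0→1
  Δ3: w2:1→0
  (3Δ to stable)
t=11 Δ0: w1=1 w0=0 w2=0 w4=1 w5=1 clk=1 w3=1
  Δ1: clk:1→0
  (1Δ to stable)
t=12 Δ0: w1=1 w0=0 w2=0 w4=1 w5=1 clk=0 w3=1
  Δ1: clk:0→1
  Δ2: w5:1→0
  Δ3: w1:1→0
  Δ4: w4:1→0
  Δ5: w2:0→1
  (5Δ to stable)
t=13 Δ0: w1=0 w0=0 w2=1 w4=0 w5=0 clk=1 w3=1
  Δ1: clk:1→0
  (1Δ to stable)
t=14 Δ0: w1=0 w0=0 w2=1 w4=0 w5=0 clk=0 w3=1
  Δ1: clk:0→1
  Δ2: w5:0→1, w3:1→0
  Δ3: w1:0→1, w2:1→0
  Δ4: w4:0→1
  Δ5: w2:0→1
  (5Δ to stable)

0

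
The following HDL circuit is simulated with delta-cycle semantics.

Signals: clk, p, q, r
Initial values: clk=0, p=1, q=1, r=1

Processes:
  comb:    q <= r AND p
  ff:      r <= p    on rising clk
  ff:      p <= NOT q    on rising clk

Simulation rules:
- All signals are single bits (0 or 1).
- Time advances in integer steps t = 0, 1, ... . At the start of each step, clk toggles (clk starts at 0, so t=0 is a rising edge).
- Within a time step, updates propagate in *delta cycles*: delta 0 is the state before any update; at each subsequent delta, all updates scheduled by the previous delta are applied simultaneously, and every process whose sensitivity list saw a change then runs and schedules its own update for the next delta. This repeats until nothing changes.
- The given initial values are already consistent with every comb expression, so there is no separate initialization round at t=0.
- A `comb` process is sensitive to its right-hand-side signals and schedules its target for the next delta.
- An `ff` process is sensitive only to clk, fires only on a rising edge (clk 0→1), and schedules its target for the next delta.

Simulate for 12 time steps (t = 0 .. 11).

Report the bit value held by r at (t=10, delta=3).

1

t0.Δ0 p=1 q=1 clk=0 r=1
t0.Δ1 p=1 q=1 clk=1 r=1
t0.Δ2 p=0 q=1 clk=1 r=1
t0.Δ3 p=0 q=0 clk=1 r=1
t1.Δ0 p=0 q=0 clk=1 r=1
t1.Δ1 p=0 q=0 clk=0 r=1
t2.Δ0 p=0 q=0 clk=0 r=1
t2.Δ1 p=0 q=0 clk=1 r=1
t2.Δ2 p=1 q=0 clk=1 r=0
t3.Δ0 p=1 q=0 clk=1 r=0
t3.Δ1 p=1 q=0 clk=0 r=0
t4.Δ0 p=1 q=0 clk=0 r=0
t4.Δ1 p=1 q=0 clk=1 r=0
t4.Δ2 p=1 q=0 clk=1 r=1
t4.Δ3 p=1 q=1 clk=1 r=1
t5.Δ0 p=1 q=1 clk=1 r=1
t5.Δ1 p=1 q=1 clk=0 r=1
t6.Δ0 p=1 q=1 clk=0 r=1
t6.Δ1 p=1 q=1 clk=1 r=1
t6.Δ2 p=0 q=1 clk=1 r=1
t6.Δ3 p=0 q=0 clk=1 r=1
t7.Δ0 p=0 q=0 clk=1 r=1
t7.Δ1 p=0 q=0 clk=0 r=1
t8.Δ0 p=0 q=0 clk=0 r=1
t8.Δ1 p=0 q=0 clk=1 r=1
t8.Δ2 p=1 q=0 clk=1 r=0
t9.Δ0 p=1 q=0 clk=1 r=0
t9.Δ1 p=1 q=0 clk=0 r=0
t10.Δ0 p=1 q=0 clk=0 r=0
t10.Δ1 p=1 q=0 clk=1 r=0
t10.Δ2 p=1 q=0 clk=1 r=1
t10.Δ3 p=1 q=1 clk=1 r=1
t11.Δ0 p=1 q=1 clk=1 r=1
t11.Δ1 p=1 q=1 clk=0 r=1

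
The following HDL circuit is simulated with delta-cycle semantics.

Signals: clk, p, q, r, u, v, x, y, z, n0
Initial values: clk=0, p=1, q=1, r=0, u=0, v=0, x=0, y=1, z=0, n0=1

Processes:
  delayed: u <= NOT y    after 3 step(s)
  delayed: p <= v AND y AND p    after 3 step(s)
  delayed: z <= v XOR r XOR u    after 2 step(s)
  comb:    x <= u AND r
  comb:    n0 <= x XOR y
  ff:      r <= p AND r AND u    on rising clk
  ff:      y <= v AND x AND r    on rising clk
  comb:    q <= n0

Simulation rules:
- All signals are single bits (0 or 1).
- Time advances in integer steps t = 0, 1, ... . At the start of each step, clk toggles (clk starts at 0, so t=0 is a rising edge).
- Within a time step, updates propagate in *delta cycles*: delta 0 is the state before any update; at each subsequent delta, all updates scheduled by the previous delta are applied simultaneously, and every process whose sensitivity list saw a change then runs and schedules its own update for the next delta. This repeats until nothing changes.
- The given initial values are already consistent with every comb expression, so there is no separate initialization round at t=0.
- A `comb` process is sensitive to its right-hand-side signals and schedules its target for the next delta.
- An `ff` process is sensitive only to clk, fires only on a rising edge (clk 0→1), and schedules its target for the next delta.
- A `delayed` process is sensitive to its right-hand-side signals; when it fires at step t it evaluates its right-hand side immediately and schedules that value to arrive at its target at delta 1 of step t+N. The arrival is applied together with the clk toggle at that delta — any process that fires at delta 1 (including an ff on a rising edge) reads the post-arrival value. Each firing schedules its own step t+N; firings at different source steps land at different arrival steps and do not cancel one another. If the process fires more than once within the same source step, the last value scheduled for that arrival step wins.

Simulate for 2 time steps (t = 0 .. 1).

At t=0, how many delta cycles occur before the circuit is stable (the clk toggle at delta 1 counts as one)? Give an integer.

[bits: clk,v,u,p,x,y,n0,q,z,r]
t=0: Δ0=0001011100 Δ1=1001011100 Δ2=1001001100 Δ3=1001000100 Δ4=1001000000 | 4Δ
t=1: Δ0=1001000000 Δ1=0001000000 | 1Δ

4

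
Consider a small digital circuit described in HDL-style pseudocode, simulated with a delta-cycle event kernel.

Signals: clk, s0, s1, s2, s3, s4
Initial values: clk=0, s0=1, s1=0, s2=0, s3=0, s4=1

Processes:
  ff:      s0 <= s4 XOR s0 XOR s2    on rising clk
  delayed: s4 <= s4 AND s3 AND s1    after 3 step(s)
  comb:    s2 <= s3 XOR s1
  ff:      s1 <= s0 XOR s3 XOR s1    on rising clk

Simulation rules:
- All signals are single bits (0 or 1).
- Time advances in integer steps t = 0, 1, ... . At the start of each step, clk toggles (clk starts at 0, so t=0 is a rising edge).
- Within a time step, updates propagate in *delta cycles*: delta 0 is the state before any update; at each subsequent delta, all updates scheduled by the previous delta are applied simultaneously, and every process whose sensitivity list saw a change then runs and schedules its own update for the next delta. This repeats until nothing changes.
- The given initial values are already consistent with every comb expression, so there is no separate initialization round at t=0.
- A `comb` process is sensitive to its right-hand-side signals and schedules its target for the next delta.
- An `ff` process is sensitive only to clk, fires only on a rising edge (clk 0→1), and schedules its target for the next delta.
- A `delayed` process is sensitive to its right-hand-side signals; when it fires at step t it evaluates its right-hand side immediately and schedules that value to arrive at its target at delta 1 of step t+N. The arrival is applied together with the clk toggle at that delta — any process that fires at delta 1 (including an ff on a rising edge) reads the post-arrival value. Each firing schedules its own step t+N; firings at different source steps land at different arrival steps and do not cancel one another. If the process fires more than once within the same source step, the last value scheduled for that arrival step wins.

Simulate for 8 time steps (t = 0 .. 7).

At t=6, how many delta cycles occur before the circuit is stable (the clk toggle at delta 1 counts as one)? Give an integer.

[bits: clk,s2,s3,s4,s1,s0]
t=0: Δ0=000101 Δ1=100101 Δ2=100110 Δ3=110110 | 3Δ
t=1: Δ0=110110 Δ1=010110 | 1Δ
t=2: Δ0=010110 Δ1=110110 | 1Δ
t=3: Δ0=110110 Δ1=010010 | 1Δ
t=4: Δ0=010010 Δ1=110010 Δ2=110011 | 2Δ
t=5: Δ0=110011 Δ1=010011 | 1Δ
t=6: Δ0=010011 Δ1=110011 Δ2=110000 Δ3=100000 | 3Δ
t=7: Δ0=100000 Δ1=000000 | 1Δ

3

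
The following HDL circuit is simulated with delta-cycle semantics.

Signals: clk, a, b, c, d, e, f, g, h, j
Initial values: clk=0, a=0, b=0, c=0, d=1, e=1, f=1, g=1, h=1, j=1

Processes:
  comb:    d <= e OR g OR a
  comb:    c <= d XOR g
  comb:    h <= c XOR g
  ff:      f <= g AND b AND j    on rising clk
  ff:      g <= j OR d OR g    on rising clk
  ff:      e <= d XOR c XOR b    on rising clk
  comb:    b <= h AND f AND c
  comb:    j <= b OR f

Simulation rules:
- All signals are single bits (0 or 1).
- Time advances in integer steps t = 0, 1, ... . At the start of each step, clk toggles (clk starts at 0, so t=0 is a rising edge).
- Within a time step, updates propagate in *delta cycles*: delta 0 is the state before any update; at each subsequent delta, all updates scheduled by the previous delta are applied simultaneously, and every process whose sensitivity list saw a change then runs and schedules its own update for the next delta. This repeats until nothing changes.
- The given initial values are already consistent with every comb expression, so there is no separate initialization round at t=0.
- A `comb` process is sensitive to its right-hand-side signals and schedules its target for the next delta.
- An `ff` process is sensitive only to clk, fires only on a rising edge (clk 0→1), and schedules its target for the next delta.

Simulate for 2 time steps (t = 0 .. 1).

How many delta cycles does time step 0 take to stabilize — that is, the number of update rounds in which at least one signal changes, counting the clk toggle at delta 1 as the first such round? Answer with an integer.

3

t=0 Δ0: h=1 f=1 d=1 b=0 g=1 a=0 e=1 c=0 j=1 clk=0
  Δ1: clk:0→1
  Δ2: f:1→0
  Δ3: j:1→0
  (3Δ to stable)
t=1 Δ0: h=1 f=0 d=1 b=0 g=1 a=0 e=1 c=0 j=0 clk=1
  Δ1: clk:1→0
  (1Δ to stable)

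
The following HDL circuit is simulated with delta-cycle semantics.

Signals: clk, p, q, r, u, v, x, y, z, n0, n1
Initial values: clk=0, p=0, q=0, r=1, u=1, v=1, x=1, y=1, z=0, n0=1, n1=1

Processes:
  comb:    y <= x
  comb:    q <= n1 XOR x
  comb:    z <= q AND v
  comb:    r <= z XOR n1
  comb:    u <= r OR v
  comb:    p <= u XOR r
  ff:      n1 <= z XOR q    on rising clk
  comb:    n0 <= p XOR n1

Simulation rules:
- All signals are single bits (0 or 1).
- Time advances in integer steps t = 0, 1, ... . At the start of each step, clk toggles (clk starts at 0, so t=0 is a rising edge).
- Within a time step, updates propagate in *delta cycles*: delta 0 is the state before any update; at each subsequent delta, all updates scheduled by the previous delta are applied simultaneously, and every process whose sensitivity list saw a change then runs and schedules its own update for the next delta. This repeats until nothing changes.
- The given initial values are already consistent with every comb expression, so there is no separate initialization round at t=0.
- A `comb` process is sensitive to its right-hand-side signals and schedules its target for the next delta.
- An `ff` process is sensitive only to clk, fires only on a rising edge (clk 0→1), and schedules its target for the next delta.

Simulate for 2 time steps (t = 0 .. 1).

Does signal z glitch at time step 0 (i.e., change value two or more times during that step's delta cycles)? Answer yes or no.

t=0 Δ0: clk=0 n1=1 q=0 p=0 r=1 v=1 n0=1 y=1 x=1 u=1 z=0
  Δ1: clk:0→1
  Δ2: n1:1→0
  Δ3: q:0→1, r:1→0, n0:1→0
  Δ4: p:0→1, z:0→1
  Δ5: r:0→1, n0:0→1
  Δ6: p:1→0
  Δ7: n0:1→0
  (7Δ to stable)
t=1 Δ0: clk=1 n1=0 q=1 p=0 r=1 v=1 n0=0 y=1 x=1 u=1 z=1
  Δ1: clk:1→0
  (1Δ to stable)

no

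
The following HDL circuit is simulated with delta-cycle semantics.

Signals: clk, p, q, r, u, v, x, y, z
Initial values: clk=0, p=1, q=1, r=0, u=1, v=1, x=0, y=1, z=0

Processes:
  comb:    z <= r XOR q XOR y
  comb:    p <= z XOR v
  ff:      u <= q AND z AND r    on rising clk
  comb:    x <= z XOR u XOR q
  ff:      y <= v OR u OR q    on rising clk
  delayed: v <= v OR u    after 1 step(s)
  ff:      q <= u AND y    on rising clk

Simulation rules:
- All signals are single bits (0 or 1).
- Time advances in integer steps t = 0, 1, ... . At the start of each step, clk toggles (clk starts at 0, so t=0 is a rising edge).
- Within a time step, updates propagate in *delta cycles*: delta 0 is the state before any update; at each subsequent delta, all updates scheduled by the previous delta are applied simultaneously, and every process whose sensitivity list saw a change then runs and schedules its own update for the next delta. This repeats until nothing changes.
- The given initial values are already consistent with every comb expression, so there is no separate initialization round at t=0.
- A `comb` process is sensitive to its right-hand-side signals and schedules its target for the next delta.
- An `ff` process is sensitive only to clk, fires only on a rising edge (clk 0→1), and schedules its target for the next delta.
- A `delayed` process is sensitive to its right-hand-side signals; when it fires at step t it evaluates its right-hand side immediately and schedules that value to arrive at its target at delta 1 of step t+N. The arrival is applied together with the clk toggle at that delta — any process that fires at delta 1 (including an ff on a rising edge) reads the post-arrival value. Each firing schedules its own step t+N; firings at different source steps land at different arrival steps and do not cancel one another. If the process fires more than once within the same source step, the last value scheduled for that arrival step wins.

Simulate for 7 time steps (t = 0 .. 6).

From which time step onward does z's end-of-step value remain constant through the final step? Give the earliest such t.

t=0 Δ0: clk=0 y=1 p=1 z=0 v=1 q=1 r=0 x=0 u=1
  Δ1: clk:0→1
  Δ2: u:1→0
  Δ3: x:0→1
  (3Δ to stable)
t=1 Δ0: clk=1 y=1 p=1 z=0 v=1 q=1 r=0 x=1 u=0
  Δ1: clk:1→0
  (1Δ to stable)
t=2 Δ0: clk=0 y=1 p=1 z=0 v=1 q=1 r=0 x=1 u=0
  Δ1: clk:0→1
  Δ2: q:1→0
  Δ3: z:0→1, x:1→0
  Δ4: p:1→0, x:0→1
  (4Δ to stable)
t=3 Δ0: clk=1 y=1 p=0 z=1 v=1 q=0 r=0 x=1 u=0
  Δ1: clk:1→0
  (1Δ to stable)
t=4 Δ0: clk=0 y=1 p=0 z=1 v=1 q=0 r=0 x=1 u=0
  Δ1: clk:0→1
  (1Δ to stable)
t=5 Δ0: clk=1 y=1 p=0 z=1 v=1 q=0 r=0 x=1 u=0
  Δ1: clk:1→0
  (1Δ to stable)
t=6 Δ0: clk=0 y=1 p=0 z=1 v=1 q=0 r=0 x=1 u=0
  Δ1: clk:0→1
  (1Δ to stable)

2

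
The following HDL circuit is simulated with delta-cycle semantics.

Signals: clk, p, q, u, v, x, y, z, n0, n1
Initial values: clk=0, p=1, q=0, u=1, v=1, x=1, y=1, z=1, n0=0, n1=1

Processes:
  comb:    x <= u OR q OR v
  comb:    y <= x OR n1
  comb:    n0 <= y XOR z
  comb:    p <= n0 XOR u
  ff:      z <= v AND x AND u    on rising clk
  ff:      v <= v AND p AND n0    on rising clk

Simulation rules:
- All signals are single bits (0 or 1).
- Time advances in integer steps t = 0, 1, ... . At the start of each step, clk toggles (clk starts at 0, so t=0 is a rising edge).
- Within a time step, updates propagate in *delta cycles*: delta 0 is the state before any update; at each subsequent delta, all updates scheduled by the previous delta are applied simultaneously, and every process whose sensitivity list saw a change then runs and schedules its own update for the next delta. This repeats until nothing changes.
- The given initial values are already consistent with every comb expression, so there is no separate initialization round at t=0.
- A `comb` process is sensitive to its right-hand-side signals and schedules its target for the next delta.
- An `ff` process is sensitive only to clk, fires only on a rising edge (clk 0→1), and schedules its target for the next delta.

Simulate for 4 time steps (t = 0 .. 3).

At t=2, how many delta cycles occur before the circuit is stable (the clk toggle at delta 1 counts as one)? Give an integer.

4

[bits: n0,v,z,clk,n1,q,p,x,u,y]
t=0: Δ0=0110101111 Δ1=0111101111 Δ2=0011101111 | 2Δ
t=1: Δ0=0011101111 Δ1=0010101111 | 1Δ
t=2: Δ0=0010101111 Δ1=0011101111 Δ2=0001101111 Δ3=1001101111 Δ4=1001100111 | 4Δ
t=3: Δ0=1001100111 Δ1=1000100111 | 1Δ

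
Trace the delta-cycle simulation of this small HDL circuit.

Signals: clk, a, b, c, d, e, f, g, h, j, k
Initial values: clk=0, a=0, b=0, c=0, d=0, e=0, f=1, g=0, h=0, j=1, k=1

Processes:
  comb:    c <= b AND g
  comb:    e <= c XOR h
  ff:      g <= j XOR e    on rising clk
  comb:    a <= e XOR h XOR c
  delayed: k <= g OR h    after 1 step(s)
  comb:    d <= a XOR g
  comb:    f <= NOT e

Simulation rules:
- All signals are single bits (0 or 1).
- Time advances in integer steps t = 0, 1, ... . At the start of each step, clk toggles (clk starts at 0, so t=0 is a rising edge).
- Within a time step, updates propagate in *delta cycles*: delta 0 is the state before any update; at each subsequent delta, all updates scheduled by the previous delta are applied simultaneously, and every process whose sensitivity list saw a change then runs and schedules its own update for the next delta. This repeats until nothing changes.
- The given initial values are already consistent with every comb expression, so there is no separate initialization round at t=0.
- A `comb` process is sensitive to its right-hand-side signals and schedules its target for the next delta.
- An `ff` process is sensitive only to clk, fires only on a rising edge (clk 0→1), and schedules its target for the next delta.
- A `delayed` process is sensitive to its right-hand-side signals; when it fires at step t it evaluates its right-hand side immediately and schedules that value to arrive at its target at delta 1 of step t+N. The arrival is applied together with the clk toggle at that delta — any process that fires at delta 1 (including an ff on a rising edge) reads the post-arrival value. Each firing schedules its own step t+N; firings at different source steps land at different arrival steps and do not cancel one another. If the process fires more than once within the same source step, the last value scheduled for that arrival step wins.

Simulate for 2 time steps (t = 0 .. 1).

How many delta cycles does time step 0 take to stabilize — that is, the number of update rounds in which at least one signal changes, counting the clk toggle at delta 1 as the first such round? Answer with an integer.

t0.Δ0 k=1 j=1 clk=0 g=0 d=0 f=1 h=0 c=0 b=0 e=0 a=0
t0.Δ1 k=1 j=1 clk=1 g=0 d=0 f=1 h=0 c=0 b=0 e=0 a=0
t0.Δ2 k=1 j=1 clk=1 g=1 d=0 f=1 h=0 c=0 b=0 e=0 a=0
t0.Δ3 k=1 j=1 clk=1 g=1 d=1 f=1 h=0 c=0 b=0 e=0 a=0
t1.Δ0 k=1 j=1 clk=1 g=1 d=1 f=1 h=0 c=0 b=0 e=0 a=0
t1.Δ1 k=1 j=1 clk=0 g=1 d=1 f=1 h=0 c=0 b=0 e=0 a=0

3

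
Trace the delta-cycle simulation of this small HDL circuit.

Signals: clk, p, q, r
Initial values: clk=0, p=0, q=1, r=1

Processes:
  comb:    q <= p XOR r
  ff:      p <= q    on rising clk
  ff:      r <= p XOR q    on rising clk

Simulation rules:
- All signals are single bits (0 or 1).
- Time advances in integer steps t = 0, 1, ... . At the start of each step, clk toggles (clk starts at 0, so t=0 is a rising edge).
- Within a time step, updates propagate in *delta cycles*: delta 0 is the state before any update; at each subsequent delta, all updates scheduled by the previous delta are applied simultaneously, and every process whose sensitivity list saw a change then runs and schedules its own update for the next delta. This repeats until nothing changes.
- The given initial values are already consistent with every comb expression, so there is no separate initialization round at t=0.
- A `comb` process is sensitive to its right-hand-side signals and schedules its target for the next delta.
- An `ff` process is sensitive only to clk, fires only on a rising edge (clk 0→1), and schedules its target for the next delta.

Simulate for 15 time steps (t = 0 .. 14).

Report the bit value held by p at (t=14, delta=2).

0

t0.Δ0 r=1 q=1 clk=0 p=0
t0.Δ1 r=1 q=1 clk=1 p=0
t0.Δ2 r=1 q=1 clk=1 p=1
t0.Δ3 r=1 q=0 clk=1 p=1
t1.Δ0 r=1 q=0 clk=1 p=1
t1.Δ1 r=1 q=0 clk=0 p=1
t2.Δ0 r=1 q=0 clk=0 p=1
t2.Δ1 r=1 q=0 clk=1 p=1
t2.Δ2 r=1 q=0 clk=1 p=0
t2.Δ3 r=1 q=1 clk=1 p=0
t3.Δ0 r=1 q=1 clk=1 p=0
t3.Δ1 r=1 q=1 clk=0 p=0
t4.Δ0 r=1 q=1 clk=0 p=0
t4.Δ1 r=1 q=1 clk=1 p=0
t4.Δ2 r=1 q=1 clk=1 p=1
t4.Δ3 r=1 q=0 clk=1 p=1
t5.Δ0 r=1 q=0 clk=1 p=1
t5.Δ1 r=1 q=0 clk=0 p=1
t6.Δ0 r=1 q=0 clk=0 p=1
t6.Δ1 r=1 q=0 clk=1 p=1
t6.Δ2 r=1 q=0 clk=1 p=0
t6.Δ3 r=1 q=1 clk=1 p=0
t7.Δ0 r=1 q=1 clk=1 p=0
t7.Δ1 r=1 q=1 clk=0 p=0
t8.Δ0 r=1 q=1 clk=0 p=0
t8.Δ1 r=1 q=1 clk=1 p=0
t8.Δ2 r=1 q=1 clk=1 p=1
t8.Δ3 r=1 q=0 clk=1 p=1
t9.Δ0 r=1 q=0 clk=1 p=1
t9.Δ1 r=1 q=0 clk=0 p=1
t10.Δ0 r=1 q=0 clk=0 p=1
t10.Δ1 r=1 q=0 clk=1 p=1
t10.Δ2 r=1 q=0 clk=1 p=0
t10.Δ3 r=1 q=1 clk=1 p=0
t11.Δ0 r=1 q=1 clk=1 p=0
t11.Δ1 r=1 q=1 clk=0 p=0
t12.Δ0 r=1 q=1 clk=0 p=0
t12.Δ1 r=1 q=1 clk=1 p=0
t12.Δ2 r=1 q=1 clk=1 p=1
t12.Δ3 r=1 q=0 clk=1 p=1
t13.Δ0 r=1 q=0 clk=1 p=1
t13.Δ1 r=1 q=0 clk=0 p=1
t14.Δ0 r=1 q=0 clk=0 p=1
t14.Δ1 r=1 q=0 clk=1 p=1
t14.Δ2 r=1 q=0 clk=1 p=0
t14.Δ3 r=1 q=1 clk=1 p=0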